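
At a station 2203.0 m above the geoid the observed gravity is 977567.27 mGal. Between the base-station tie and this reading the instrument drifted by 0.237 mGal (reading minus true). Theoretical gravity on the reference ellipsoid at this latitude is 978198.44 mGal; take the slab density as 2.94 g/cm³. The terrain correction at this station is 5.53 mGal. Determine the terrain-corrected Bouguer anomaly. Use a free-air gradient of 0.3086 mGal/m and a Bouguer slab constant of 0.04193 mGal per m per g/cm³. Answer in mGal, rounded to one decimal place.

Drift-corrected reading = 977567.27 − (0.237) = 977567.033 mGal
Free-air correction = 0.3086 × 2203.0 = 679.85 mGal
Free-air anomaly = 977567.033 − 978198.44 + (679.85) = 48.443 mGal
Bouguer slab correction = 0.04193 × 2.94 × 2203.0 = 271.57 mGal
Simple Bouguer anomaly = 48.443 − (271.57) = -223.127 mGal
Complete Bouguer anomaly = -223.127 + 5.53 = -217.597 mGal

-217.6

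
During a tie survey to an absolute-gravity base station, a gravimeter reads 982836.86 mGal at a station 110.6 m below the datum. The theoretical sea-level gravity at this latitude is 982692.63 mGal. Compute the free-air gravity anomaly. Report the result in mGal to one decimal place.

110.1

Free-air correction = 0.3086 × -110.6 = -34.13 mGal
Free-air anomaly = 982836.86 − 982692.63 + (-34.13) = 110.10 mGal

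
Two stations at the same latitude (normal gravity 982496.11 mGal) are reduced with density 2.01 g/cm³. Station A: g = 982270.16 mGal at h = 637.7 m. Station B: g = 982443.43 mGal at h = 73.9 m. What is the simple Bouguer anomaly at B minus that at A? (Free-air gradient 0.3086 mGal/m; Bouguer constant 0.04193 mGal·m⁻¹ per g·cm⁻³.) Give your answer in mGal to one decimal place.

Δg_SB(A) = 982270.16 − 982496.11 + 0.3086×637.7 − 0.04193×2.01×637.7 = -82.90 mGal
Δg_SB(B) = 982443.43 − 982496.11 + 0.3086×73.9 − 0.04193×2.01×73.9 = -36.10 mGal
Difference = -36.10 − (-82.90) = 46.80 mGal

46.8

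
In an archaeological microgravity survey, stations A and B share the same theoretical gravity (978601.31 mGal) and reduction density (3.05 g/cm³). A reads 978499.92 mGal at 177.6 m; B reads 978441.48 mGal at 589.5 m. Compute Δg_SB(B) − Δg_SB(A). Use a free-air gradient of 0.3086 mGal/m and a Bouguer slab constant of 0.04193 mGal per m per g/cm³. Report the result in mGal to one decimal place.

16.0

Δg_SB(A) = 978499.92 − 978601.31 + 0.3086×177.6 − 0.04193×3.05×177.6 = -69.30 mGal
Δg_SB(B) = 978441.48 − 978601.31 + 0.3086×589.5 − 0.04193×3.05×589.5 = -53.30 mGal
Difference = -53.30 − (-69.30) = 16.00 mGal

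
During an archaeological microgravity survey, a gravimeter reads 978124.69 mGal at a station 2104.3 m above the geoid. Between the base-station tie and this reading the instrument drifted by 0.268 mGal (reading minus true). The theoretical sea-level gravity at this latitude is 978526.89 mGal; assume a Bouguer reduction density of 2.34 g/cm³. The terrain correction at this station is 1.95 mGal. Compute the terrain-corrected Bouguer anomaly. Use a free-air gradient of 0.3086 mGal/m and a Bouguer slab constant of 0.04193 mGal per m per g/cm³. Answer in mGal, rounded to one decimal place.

Drift-corrected reading = 978124.69 − (0.268) = 978124.422 mGal
Free-air correction = 0.3086 × 2104.3 = 649.39 mGal
Free-air anomaly = 978124.422 − 978526.89 + (649.39) = 246.922 mGal
Bouguer slab correction = 0.04193 × 2.34 × 2104.3 = 206.47 mGal
Simple Bouguer anomaly = 246.922 − (206.47) = 40.452 mGal
Complete Bouguer anomaly = 40.452 + 1.95 = 42.402 mGal

42.4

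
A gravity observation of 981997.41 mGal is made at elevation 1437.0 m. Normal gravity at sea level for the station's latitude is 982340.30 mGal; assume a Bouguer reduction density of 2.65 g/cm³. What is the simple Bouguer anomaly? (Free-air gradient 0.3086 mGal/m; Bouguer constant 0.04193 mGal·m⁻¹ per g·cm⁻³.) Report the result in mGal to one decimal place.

Free-air correction = 0.3086 × 1437.0 = 443.46 mGal
Free-air anomaly = 981997.41 − 982340.30 + (443.46) = 100.57 mGal
Bouguer slab correction = 0.04193 × 2.65 × 1437.0 = 159.67 mGal
Simple Bouguer anomaly = 100.57 − (159.67) = -59.10 mGal

-59.1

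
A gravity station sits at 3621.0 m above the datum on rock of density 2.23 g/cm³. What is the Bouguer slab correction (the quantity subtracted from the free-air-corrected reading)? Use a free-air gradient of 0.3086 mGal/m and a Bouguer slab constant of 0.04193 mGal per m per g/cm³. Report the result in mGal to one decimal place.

Bouguer slab correction = 0.04193 × 2.23 × 3621.0 = 338.6 mGal

338.6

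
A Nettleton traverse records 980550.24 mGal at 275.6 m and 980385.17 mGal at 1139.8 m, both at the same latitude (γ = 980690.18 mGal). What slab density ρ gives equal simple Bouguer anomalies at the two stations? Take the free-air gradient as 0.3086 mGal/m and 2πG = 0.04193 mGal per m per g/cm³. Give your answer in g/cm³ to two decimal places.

2.80

Δg_obs = 980385.17 − 980550.24 = -165.07 mGal over Δh = 1139.8 − 275.6 = 864.2 m
Equal Bouguer anomalies ⇒ Δg_obs + (0.3086 − 0.04193ρ)·Δh = 0
0.3086 − 0.04193ρ = −Δg_obs/Δh = 0.19101
ρ = (0.3086 − 0.19101) / 0.04193 = 2.80 g/cm³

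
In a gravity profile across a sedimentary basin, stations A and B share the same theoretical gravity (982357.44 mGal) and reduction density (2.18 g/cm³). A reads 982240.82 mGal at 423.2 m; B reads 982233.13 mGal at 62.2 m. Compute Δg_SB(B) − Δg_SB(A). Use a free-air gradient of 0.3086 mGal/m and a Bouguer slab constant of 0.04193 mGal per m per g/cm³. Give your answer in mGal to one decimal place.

Δg_SB(A) = 982240.82 − 982357.44 + 0.3086×423.2 − 0.04193×2.18×423.2 = -24.70 mGal
Δg_SB(B) = 982233.13 − 982357.44 + 0.3086×62.2 − 0.04193×2.18×62.2 = -110.80 mGal
Difference = -110.80 − (-24.70) = -86.10 mGal

-86.1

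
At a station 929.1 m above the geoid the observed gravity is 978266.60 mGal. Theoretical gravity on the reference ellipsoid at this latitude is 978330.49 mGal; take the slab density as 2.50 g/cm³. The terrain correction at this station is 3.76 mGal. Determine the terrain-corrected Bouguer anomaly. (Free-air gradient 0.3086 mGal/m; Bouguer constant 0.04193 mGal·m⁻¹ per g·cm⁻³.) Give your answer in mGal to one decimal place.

129.2

Free-air correction = 0.3086 × 929.1 = 286.72 mGal
Free-air anomaly = 978266.60 − 978330.49 + (286.72) = 222.83 mGal
Bouguer slab correction = 0.04193 × 2.50 × 929.1 = 97.39 mGal
Simple Bouguer anomaly = 222.83 − (97.39) = 125.44 mGal
Complete Bouguer anomaly = 125.44 + 3.76 = 129.20 mGal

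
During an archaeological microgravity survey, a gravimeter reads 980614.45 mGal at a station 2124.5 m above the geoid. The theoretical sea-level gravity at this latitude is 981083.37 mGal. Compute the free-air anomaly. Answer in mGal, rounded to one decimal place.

186.7

Free-air correction = 0.3086 × 2124.5 = 655.62 mGal
Free-air anomaly = 980614.45 − 981083.37 + (655.62) = 186.70 mGal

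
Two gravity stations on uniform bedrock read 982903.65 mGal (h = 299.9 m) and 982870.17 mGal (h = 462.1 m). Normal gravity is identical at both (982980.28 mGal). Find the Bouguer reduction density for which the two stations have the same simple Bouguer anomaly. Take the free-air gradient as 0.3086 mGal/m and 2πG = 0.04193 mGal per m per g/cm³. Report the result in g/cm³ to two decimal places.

2.44

Δg_obs = 982870.17 − 982903.65 = -33.48 mGal over Δh = 462.1 − 299.9 = 162.2 m
Equal Bouguer anomalies ⇒ Δg_obs + (0.3086 − 0.04193ρ)·Δh = 0
0.3086 − 0.04193ρ = −Δg_obs/Δh = 0.20641
ρ = (0.3086 − 0.20641) / 0.04193 = 2.44 g/cm³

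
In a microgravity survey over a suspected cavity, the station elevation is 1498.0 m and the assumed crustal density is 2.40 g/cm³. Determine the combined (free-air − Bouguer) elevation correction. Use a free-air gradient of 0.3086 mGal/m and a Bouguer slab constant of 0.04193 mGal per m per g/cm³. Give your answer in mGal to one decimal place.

Combined gradient = 0.3086 − 0.04193 × 2.40 = 0.2079680 mGal/m
Combined elevation correction = 0.2079680 × 1498.0 = 311.5 mGal

311.5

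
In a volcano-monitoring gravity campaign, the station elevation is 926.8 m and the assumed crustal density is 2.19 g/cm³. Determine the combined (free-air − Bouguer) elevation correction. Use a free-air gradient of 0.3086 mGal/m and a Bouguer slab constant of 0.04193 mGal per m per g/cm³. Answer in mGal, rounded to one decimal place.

200.9

Combined gradient = 0.3086 − 0.04193 × 2.19 = 0.2167733 mGal/m
Combined elevation correction = 0.2167733 × 926.8 = 200.9 mGal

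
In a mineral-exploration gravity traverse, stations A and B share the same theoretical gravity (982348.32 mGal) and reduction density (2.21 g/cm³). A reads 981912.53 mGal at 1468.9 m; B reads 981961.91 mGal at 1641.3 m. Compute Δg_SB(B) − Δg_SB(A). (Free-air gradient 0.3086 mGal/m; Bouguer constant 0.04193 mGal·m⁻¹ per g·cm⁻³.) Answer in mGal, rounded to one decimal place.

86.6

Δg_SB(A) = 981912.53 − 982348.32 + 0.3086×1468.9 − 0.04193×2.21×1468.9 = -118.60 mGal
Δg_SB(B) = 981961.91 − 982348.32 + 0.3086×1641.3 − 0.04193×2.21×1641.3 = -32.00 mGal
Difference = -32.00 − (-118.60) = 86.60 mGal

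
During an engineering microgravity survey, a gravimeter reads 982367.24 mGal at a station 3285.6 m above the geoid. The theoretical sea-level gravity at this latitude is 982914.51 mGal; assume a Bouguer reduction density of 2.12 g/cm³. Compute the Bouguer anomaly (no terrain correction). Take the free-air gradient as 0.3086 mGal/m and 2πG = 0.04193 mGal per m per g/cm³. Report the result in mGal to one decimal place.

Free-air correction = 0.3086 × 3285.6 = 1013.94 mGal
Free-air anomaly = 982367.24 − 982914.51 + (1013.94) = 466.67 mGal
Bouguer slab correction = 0.04193 × 2.12 × 3285.6 = 292.06 mGal
Simple Bouguer anomaly = 466.67 − (292.06) = 174.61 mGal

174.6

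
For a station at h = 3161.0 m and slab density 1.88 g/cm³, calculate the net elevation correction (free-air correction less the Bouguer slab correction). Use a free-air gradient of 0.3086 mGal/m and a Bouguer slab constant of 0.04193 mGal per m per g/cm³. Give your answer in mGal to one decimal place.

Combined gradient = 0.3086 − 0.04193 × 1.88 = 0.2297716 mGal/m
Combined elevation correction = 0.2297716 × 3161.0 = 726.3 mGal

726.3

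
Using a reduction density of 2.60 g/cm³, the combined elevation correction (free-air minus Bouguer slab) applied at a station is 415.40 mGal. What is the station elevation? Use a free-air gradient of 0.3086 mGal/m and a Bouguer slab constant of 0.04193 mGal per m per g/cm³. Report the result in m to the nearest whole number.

Combined gradient = 0.3086 − 0.04193 × 2.60 = 0.1995820 mGal/m
h = 415.40 / 0.1995820 = 2081.35 m

2081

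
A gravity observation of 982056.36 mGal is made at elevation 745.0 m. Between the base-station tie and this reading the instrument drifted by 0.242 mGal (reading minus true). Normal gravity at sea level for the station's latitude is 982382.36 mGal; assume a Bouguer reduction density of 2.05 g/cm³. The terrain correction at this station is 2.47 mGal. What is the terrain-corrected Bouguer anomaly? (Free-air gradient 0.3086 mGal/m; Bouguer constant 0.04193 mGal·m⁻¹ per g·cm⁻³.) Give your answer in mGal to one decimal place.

-157.9

Drift-corrected reading = 982056.36 − (0.242) = 982056.118 mGal
Free-air correction = 0.3086 × 745.0 = 229.91 mGal
Free-air anomaly = 982056.118 − 982382.36 + (229.91) = -96.332 mGal
Bouguer slab correction = 0.04193 × 2.05 × 745.0 = 64.04 mGal
Simple Bouguer anomaly = -96.332 − (64.04) = -160.372 mGal
Complete Bouguer anomaly = -160.372 + 2.47 = -157.902 mGal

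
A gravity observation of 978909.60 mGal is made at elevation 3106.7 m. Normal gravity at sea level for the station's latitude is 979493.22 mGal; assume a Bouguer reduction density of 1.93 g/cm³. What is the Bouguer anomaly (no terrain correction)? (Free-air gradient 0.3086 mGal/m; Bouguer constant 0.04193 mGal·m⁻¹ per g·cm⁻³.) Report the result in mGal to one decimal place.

123.7

Free-air correction = 0.3086 × 3106.7 = 958.73 mGal
Free-air anomaly = 978909.60 − 979493.22 + (958.73) = 375.11 mGal
Bouguer slab correction = 0.04193 × 1.93 × 3106.7 = 251.41 mGal
Simple Bouguer anomaly = 375.11 − (251.41) = 123.70 mGal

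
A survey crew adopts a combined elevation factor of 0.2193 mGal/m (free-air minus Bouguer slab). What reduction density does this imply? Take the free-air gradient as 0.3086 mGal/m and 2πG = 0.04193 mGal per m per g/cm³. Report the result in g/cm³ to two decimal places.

2.13

0.2193 = 0.3086 − 0.04193 × ρ
ρ = (0.3086 − 0.2193) / 0.04193 = 2.13 g/cm³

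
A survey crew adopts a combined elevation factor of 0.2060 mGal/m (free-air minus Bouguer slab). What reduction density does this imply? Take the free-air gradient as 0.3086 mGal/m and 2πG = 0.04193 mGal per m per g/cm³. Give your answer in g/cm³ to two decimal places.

0.2060 = 0.3086 − 0.04193 × ρ
ρ = (0.3086 − 0.2060) / 0.04193 = 2.45 g/cm³

2.45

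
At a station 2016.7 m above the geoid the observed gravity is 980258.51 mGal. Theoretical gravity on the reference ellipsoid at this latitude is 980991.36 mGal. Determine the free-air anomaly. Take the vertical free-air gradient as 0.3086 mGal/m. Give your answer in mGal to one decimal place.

Free-air correction = 0.3086 × 2016.7 = 622.35 mGal
Free-air anomaly = 980258.51 − 980991.36 + (622.35) = -110.50 mGal

-110.5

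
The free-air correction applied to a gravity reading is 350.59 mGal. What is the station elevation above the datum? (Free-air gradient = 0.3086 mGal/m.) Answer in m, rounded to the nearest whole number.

h = 350.59 / 0.3086 = 1136.07 m

1136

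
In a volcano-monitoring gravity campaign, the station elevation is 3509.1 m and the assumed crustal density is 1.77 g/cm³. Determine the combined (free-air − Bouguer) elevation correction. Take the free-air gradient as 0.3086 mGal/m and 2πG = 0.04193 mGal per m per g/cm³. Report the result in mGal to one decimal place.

822.5

Combined gradient = 0.3086 − 0.04193 × 1.77 = 0.2343839 mGal/m
Combined elevation correction = 0.2343839 × 3509.1 = 822.5 mGal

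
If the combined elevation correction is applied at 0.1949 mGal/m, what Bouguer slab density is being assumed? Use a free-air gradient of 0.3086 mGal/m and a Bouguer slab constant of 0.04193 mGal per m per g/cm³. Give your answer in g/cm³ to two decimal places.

0.1949 = 0.3086 − 0.04193 × ρ
ρ = (0.3086 − 0.1949) / 0.04193 = 2.71 g/cm³

2.71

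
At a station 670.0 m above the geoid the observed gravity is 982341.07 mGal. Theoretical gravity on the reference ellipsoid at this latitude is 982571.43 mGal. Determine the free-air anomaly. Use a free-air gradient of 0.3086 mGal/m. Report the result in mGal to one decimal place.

Free-air correction = 0.3086 × 670.0 = 206.76 mGal
Free-air anomaly = 982341.07 − 982571.43 + (206.76) = -23.60 mGal

-23.6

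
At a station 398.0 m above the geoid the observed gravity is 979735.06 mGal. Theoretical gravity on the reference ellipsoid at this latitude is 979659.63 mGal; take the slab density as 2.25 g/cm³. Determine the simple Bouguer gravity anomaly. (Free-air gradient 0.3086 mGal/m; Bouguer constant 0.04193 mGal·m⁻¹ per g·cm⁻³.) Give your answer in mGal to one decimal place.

Free-air correction = 0.3086 × 398.0 = 122.82 mGal
Free-air anomaly = 979735.06 − 979659.63 + (122.82) = 198.25 mGal
Bouguer slab correction = 0.04193 × 2.25 × 398.0 = 37.55 mGal
Simple Bouguer anomaly = 198.25 − (37.55) = 160.70 mGal

160.7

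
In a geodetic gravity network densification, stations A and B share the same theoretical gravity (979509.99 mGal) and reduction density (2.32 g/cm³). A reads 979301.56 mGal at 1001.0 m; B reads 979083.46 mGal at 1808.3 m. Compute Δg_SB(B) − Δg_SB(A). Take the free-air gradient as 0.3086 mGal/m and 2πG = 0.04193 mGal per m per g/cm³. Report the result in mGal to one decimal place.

Δg_SB(A) = 979301.56 − 979509.99 + 0.3086×1001.0 − 0.04193×2.32×1001.0 = 3.10 mGal
Δg_SB(B) = 979083.46 − 979509.99 + 0.3086×1808.3 − 0.04193×2.32×1808.3 = -44.40 mGal
Difference = -44.40 − (3.10) = -47.50 mGal

-47.5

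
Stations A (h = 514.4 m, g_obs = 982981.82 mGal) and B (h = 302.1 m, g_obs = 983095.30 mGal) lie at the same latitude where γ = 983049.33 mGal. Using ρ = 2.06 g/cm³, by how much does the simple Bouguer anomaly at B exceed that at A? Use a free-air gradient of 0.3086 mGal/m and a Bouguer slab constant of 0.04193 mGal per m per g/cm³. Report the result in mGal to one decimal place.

Δg_SB(A) = 982981.82 − 983049.33 + 0.3086×514.4 − 0.04193×2.06×514.4 = 46.80 mGal
Δg_SB(B) = 983095.30 − 983049.33 + 0.3086×302.1 − 0.04193×2.06×302.1 = 113.10 mGal
Difference = 113.10 − (46.80) = 66.30 mGal

66.3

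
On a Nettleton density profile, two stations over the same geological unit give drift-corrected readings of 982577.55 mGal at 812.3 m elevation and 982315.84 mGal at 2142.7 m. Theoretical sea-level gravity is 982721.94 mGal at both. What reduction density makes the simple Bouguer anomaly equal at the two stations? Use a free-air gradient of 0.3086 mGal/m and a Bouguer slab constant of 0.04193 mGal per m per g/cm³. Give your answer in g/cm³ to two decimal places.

2.67

Δg_obs = 982315.84 − 982577.55 = -261.71 mGal over Δh = 2142.7 − 812.3 = 1330.4 m
Equal Bouguer anomalies ⇒ Δg_obs + (0.3086 − 0.04193ρ)·Δh = 0
0.3086 − 0.04193ρ = −Δg_obs/Δh = 0.19672
ρ = (0.3086 − 0.19672) / 0.04193 = 2.67 g/cm³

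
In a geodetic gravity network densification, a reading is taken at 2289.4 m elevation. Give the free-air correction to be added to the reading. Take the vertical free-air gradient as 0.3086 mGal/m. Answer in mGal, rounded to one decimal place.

706.5

Free-air correction = 0.3086 × 2289.4 = 706.5 mGal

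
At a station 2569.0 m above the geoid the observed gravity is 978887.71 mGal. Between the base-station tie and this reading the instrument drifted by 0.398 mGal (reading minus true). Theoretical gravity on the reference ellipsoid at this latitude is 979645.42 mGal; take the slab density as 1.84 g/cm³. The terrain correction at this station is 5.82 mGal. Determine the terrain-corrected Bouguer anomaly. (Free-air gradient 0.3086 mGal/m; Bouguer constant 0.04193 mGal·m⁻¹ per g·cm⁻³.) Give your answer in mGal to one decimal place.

-157.7

Drift-corrected reading = 978887.71 − (0.398) = 978887.312 mGal
Free-air correction = 0.3086 × 2569.0 = 792.79 mGal
Free-air anomaly = 978887.312 − 979645.42 + (792.79) = 34.682 mGal
Bouguer slab correction = 0.04193 × 1.84 × 2569.0 = 198.20 mGal
Simple Bouguer anomaly = 34.682 − (198.20) = -163.518 mGal
Complete Bouguer anomaly = -163.518 + 5.82 = -157.698 mGal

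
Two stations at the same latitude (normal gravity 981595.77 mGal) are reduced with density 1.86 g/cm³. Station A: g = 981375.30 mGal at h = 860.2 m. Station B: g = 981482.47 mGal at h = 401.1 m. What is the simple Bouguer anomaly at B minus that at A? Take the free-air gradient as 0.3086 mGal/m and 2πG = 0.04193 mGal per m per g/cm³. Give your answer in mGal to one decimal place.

Δg_SB(A) = 981375.30 − 981595.77 + 0.3086×860.2 − 0.04193×1.86×860.2 = -22.10 mGal
Δg_SB(B) = 981482.47 − 981595.77 + 0.3086×401.1 − 0.04193×1.86×401.1 = -20.80 mGal
Difference = -20.80 − (-22.10) = 1.30 mGal

1.3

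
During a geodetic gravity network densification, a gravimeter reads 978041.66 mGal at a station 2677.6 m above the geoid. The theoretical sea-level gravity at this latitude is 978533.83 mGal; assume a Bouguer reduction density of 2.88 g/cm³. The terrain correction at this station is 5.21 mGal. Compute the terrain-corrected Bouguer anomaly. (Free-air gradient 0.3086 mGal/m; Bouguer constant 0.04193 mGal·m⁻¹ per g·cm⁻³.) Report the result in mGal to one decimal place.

Free-air correction = 0.3086 × 2677.6 = 826.31 mGal
Free-air anomaly = 978041.66 − 978533.83 + (826.31) = 334.14 mGal
Bouguer slab correction = 0.04193 × 2.88 × 2677.6 = 323.34 mGal
Simple Bouguer anomaly = 334.14 − (323.34) = 10.80 mGal
Complete Bouguer anomaly = 10.80 + 5.21 = 16.01 mGal

16.0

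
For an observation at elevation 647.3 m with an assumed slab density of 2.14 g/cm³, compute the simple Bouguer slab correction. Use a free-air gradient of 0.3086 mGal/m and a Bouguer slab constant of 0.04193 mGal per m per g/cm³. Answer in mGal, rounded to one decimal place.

Bouguer slab correction = 0.04193 × 2.14 × 647.3 = 58.1 mGal

58.1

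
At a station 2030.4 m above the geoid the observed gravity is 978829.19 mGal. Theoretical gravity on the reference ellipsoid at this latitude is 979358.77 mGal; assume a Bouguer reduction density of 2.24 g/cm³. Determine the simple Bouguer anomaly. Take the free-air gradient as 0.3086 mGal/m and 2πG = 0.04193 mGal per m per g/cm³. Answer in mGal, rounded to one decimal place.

-93.7

Free-air correction = 0.3086 × 2030.4 = 626.58 mGal
Free-air anomaly = 978829.19 − 979358.77 + (626.58) = 97.00 mGal
Bouguer slab correction = 0.04193 × 2.24 × 2030.4 = 190.70 mGal
Simple Bouguer anomaly = 97.00 − (190.70) = -93.70 mGal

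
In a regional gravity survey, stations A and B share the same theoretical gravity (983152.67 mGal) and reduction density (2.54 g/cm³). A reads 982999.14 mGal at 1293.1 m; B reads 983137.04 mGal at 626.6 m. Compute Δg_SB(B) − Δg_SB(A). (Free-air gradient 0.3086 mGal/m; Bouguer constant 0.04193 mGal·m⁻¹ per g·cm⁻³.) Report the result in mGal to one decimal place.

3.2

Δg_SB(A) = 982999.14 − 983152.67 + 0.3086×1293.1 − 0.04193×2.54×1293.1 = 107.80 mGal
Δg_SB(B) = 983137.04 − 983152.67 + 0.3086×626.6 − 0.04193×2.54×626.6 = 111.00 mGal
Difference = 111.00 − (107.80) = 3.20 mGal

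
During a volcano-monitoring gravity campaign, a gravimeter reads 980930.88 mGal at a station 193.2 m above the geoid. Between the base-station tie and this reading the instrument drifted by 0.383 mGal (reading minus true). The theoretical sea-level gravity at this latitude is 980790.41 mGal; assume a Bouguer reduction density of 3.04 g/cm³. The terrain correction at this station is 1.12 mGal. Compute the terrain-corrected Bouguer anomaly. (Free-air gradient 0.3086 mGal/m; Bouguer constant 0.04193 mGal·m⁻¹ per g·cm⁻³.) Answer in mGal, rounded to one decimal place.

176.2

Drift-corrected reading = 980930.88 − (0.383) = 980930.497 mGal
Free-air correction = 0.3086 × 193.2 = 59.62 mGal
Free-air anomaly = 980930.497 − 980790.41 + (59.62) = 199.707 mGal
Bouguer slab correction = 0.04193 × 3.04 × 193.2 = 24.63 mGal
Simple Bouguer anomaly = 199.707 − (24.63) = 175.077 mGal
Complete Bouguer anomaly = 175.077 + 1.12 = 176.197 mGal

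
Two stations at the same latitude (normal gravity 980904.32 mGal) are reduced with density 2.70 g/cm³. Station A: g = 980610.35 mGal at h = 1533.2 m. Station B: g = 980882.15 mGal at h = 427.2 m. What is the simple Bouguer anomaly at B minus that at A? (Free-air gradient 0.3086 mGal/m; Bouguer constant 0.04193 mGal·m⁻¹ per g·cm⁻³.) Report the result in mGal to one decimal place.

Δg_SB(A) = 980610.35 − 980904.32 + 0.3086×1533.2 − 0.04193×2.70×1533.2 = 5.60 mGal
Δg_SB(B) = 980882.15 − 980904.32 + 0.3086×427.2 − 0.04193×2.70×427.2 = 61.30 mGal
Difference = 61.30 − (5.60) = 55.70 mGal

55.7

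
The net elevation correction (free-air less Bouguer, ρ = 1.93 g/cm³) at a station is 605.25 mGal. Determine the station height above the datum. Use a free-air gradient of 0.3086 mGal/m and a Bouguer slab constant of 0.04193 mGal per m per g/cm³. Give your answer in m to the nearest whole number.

Combined gradient = 0.3086 − 0.04193 × 1.93 = 0.2276751 mGal/m
h = 605.25 / 0.2276751 = 2658.39 m

2658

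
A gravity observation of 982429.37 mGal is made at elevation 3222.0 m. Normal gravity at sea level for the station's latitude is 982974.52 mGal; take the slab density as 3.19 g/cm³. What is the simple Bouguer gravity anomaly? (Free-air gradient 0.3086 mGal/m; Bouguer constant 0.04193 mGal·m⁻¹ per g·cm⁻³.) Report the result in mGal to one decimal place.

18.2

Free-air correction = 0.3086 × 3222.0 = 994.31 mGal
Free-air anomaly = 982429.37 − 982974.52 + (994.31) = 449.16 mGal
Bouguer slab correction = 0.04193 × 3.19 × 3222.0 = 430.96 mGal
Simple Bouguer anomaly = 449.16 − (430.96) = 18.20 mGal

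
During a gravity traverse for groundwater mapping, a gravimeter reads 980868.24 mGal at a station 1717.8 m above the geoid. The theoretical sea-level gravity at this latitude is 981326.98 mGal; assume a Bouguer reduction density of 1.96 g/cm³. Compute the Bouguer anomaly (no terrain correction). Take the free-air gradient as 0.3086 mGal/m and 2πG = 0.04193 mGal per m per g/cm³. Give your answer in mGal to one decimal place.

-69.8

Free-air correction = 0.3086 × 1717.8 = 530.11 mGal
Free-air anomaly = 980868.24 − 981326.98 + (530.11) = 71.37 mGal
Bouguer slab correction = 0.04193 × 1.96 × 1717.8 = 141.17 mGal
Simple Bouguer anomaly = 71.37 − (141.17) = -69.80 mGal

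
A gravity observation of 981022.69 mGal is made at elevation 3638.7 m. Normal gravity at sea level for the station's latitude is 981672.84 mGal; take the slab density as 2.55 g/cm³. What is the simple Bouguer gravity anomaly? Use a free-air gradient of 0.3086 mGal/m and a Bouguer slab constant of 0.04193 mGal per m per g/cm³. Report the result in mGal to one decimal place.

83.7

Free-air correction = 0.3086 × 3638.7 = 1122.90 mGal
Free-air anomaly = 981022.69 − 981672.84 + (1122.90) = 472.75 mGal
Bouguer slab correction = 0.04193 × 2.55 × 3638.7 = 389.06 mGal
Simple Bouguer anomaly = 472.75 − (389.06) = 83.69 mGal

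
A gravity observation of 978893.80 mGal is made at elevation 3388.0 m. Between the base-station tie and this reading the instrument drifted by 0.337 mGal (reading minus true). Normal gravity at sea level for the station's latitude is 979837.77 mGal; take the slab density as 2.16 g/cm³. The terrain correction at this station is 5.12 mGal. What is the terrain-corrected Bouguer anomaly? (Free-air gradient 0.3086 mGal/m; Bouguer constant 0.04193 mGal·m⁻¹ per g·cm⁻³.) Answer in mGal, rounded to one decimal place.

-200.5

Drift-corrected reading = 978893.80 − (0.337) = 978893.463 mGal
Free-air correction = 0.3086 × 3388.0 = 1045.54 mGal
Free-air anomaly = 978893.463 − 979837.77 + (1045.54) = 101.233 mGal
Bouguer slab correction = 0.04193 × 2.16 × 3388.0 = 306.85 mGal
Simple Bouguer anomaly = 101.233 − (306.85) = -205.617 mGal
Complete Bouguer anomaly = -205.617 + 5.12 = -200.497 mGal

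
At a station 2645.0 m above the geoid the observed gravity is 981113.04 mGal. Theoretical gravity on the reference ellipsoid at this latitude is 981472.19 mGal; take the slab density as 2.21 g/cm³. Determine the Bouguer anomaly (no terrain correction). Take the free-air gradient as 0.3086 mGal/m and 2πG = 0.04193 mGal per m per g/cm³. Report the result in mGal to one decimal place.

Free-air correction = 0.3086 × 2645.0 = 816.25 mGal
Free-air anomaly = 981113.04 − 981472.19 + (816.25) = 457.10 mGal
Bouguer slab correction = 0.04193 × 2.21 × 2645.0 = 245.10 mGal
Simple Bouguer anomaly = 457.10 − (245.10) = 212.00 mGal

212.0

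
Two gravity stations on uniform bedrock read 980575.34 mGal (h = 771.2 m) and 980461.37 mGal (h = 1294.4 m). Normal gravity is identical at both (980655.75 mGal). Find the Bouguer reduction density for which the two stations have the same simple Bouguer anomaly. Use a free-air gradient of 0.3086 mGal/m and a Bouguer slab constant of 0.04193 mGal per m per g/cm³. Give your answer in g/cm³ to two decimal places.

Δg_obs = 980461.37 − 980575.34 = -113.97 mGal over Δh = 1294.4 − 771.2 = 523.2 m
Equal Bouguer anomalies ⇒ Δg_obs + (0.3086 − 0.04193ρ)·Δh = 0
0.3086 − 0.04193ρ = −Δg_obs/Δh = 0.21783
ρ = (0.3086 − 0.21783) / 0.04193 = 2.16 g/cm³

2.16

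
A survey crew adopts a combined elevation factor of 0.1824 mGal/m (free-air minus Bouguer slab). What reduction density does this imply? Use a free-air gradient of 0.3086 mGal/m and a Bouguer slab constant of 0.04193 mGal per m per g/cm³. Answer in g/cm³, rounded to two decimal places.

0.1824 = 0.3086 − 0.04193 × ρ
ρ = (0.3086 − 0.1824) / 0.04193 = 3.01 g/cm³

3.01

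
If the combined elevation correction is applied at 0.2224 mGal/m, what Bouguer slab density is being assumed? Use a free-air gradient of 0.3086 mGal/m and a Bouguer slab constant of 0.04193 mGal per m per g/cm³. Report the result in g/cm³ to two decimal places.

0.2224 = 0.3086 − 0.04193 × ρ
ρ = (0.3086 − 0.2224) / 0.04193 = 2.06 g/cm³

2.06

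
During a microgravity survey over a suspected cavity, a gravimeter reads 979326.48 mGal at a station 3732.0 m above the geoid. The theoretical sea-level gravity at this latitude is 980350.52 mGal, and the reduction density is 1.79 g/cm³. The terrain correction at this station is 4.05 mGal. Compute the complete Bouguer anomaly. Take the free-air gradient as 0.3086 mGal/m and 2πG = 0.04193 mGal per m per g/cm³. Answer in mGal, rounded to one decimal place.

-148.4

Free-air correction = 0.3086 × 3732.0 = 1151.70 mGal
Free-air anomaly = 979326.48 − 980350.52 + (1151.70) = 127.66 mGal
Bouguer slab correction = 0.04193 × 1.79 × 3732.0 = 280.10 mGal
Simple Bouguer anomaly = 127.66 − (280.10) = -152.44 mGal
Complete Bouguer anomaly = -152.44 + 4.05 = -148.39 mGal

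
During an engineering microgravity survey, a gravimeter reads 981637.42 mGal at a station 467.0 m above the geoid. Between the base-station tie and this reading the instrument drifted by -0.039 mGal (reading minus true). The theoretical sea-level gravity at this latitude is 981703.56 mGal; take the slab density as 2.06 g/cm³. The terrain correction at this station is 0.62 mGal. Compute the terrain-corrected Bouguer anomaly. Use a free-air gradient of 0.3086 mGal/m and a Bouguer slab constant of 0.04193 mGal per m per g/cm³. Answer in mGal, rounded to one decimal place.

Drift-corrected reading = 981637.42 − (-0.039) = 981637.459 mGal
Free-air correction = 0.3086 × 467.0 = 144.12 mGal
Free-air anomaly = 981637.459 − 981703.56 + (144.12) = 78.019 mGal
Bouguer slab correction = 0.04193 × 2.06 × 467.0 = 40.34 mGal
Simple Bouguer anomaly = 78.019 − (40.34) = 37.679 mGal
Complete Bouguer anomaly = 37.679 + 0.62 = 38.299 mGal

38.3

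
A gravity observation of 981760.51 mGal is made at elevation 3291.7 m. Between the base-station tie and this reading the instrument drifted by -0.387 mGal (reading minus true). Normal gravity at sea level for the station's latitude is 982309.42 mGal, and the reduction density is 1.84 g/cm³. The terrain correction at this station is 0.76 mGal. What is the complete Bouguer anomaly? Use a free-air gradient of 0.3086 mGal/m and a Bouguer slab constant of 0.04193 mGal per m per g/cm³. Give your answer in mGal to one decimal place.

214.1

Drift-corrected reading = 981760.51 − (-0.387) = 981760.897 mGal
Free-air correction = 0.3086 × 3291.7 = 1015.82 mGal
Free-air anomaly = 981760.897 − 982309.42 + (1015.82) = 467.297 mGal
Bouguer slab correction = 0.04193 × 1.84 × 3291.7 = 253.96 mGal
Simple Bouguer anomaly = 467.297 − (253.96) = 213.337 mGal
Complete Bouguer anomaly = 213.337 + 0.76 = 214.097 mGal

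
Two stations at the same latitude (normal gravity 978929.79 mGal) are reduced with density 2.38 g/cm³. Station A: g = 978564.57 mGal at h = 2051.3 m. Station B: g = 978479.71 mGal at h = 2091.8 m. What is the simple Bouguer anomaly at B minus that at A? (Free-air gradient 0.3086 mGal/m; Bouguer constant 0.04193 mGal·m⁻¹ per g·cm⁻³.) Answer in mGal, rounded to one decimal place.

Δg_SB(A) = 978564.57 − 978929.79 + 0.3086×2051.3 − 0.04193×2.38×2051.3 = 63.10 mGal
Δg_SB(B) = 978479.71 − 978929.79 + 0.3086×2091.8 − 0.04193×2.38×2091.8 = -13.30 mGal
Difference = -13.30 − (63.10) = -76.40 mGal

-76.4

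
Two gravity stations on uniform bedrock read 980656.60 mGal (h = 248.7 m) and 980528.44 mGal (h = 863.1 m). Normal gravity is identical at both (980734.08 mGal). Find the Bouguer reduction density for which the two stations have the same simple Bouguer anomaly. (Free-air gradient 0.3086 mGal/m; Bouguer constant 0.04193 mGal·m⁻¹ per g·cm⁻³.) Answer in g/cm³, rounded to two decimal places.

2.39

Δg_obs = 980528.44 − 980656.60 = -128.16 mGal over Δh = 863.1 − 248.7 = 614.4 m
Equal Bouguer anomalies ⇒ Δg_obs + (0.3086 − 0.04193ρ)·Δh = 0
0.3086 − 0.04193ρ = −Δg_obs/Δh = 0.20859
ρ = (0.3086 − 0.20859) / 0.04193 = 2.39 g/cm³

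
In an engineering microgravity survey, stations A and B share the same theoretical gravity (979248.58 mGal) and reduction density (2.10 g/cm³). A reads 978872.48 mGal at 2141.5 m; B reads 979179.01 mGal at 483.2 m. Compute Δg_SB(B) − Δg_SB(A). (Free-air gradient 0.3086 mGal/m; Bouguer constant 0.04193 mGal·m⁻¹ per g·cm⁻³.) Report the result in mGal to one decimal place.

Δg_SB(A) = 978872.48 − 979248.58 + 0.3086×2141.5 − 0.04193×2.10×2141.5 = 96.20 mGal
Δg_SB(B) = 979179.01 − 979248.58 + 0.3086×483.2 − 0.04193×2.10×483.2 = 37.00 mGal
Difference = 37.00 − (96.20) = -59.20 mGal

-59.2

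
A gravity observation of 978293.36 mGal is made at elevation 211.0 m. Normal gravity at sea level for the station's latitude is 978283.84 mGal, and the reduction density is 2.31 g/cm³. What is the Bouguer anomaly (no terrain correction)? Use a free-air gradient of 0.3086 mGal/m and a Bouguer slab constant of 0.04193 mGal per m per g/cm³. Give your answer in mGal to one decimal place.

Free-air correction = 0.3086 × 211.0 = 65.11 mGal
Free-air anomaly = 978293.36 − 978283.84 + (65.11) = 74.63 mGal
Bouguer slab correction = 0.04193 × 2.31 × 211.0 = 20.44 mGal
Simple Bouguer anomaly = 74.63 − (20.44) = 54.19 mGal

54.2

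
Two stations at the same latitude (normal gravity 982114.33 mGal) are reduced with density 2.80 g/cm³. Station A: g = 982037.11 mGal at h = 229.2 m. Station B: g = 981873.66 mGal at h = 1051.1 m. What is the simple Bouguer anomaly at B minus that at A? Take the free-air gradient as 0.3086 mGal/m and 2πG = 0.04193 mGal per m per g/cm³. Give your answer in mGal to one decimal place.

-6.3

Δg_SB(A) = 982037.11 − 982114.33 + 0.3086×229.2 − 0.04193×2.80×229.2 = -33.40 mGal
Δg_SB(B) = 981873.66 − 982114.33 + 0.3086×1051.1 − 0.04193×2.80×1051.1 = -39.70 mGal
Difference = -39.70 − (-33.40) = -6.30 mGal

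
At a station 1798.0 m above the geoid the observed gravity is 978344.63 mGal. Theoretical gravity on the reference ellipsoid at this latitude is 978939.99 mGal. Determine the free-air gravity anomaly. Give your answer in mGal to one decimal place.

-40.5

Free-air correction = 0.3086 × 1798.0 = 554.86 mGal
Free-air anomaly = 978344.63 − 978939.99 + (554.86) = -40.50 mGal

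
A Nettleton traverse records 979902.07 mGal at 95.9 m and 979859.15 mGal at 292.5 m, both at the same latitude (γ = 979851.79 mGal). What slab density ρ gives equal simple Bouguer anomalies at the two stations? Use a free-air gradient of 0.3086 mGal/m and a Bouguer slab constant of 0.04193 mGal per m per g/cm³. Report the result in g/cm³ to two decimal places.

2.15

Δg_obs = 979859.15 − 979902.07 = -42.92 mGal over Δh = 292.5 − 95.9 = 196.6 m
Equal Bouguer anomalies ⇒ Δg_obs + (0.3086 − 0.04193ρ)·Δh = 0
0.3086 − 0.04193ρ = −Δg_obs/Δh = 0.21831
ρ = (0.3086 − 0.21831) / 0.04193 = 2.15 g/cm³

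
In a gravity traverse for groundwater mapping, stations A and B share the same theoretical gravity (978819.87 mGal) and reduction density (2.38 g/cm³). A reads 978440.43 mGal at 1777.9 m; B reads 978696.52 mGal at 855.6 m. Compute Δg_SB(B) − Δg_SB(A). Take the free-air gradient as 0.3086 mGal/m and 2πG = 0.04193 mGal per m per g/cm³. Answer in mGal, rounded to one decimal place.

Δg_SB(A) = 978440.43 − 978819.87 + 0.3086×1777.9 − 0.04193×2.38×1777.9 = -8.20 mGal
Δg_SB(B) = 978696.52 − 978819.87 + 0.3086×855.6 − 0.04193×2.38×855.6 = 55.30 mGal
Difference = 55.30 − (-8.20) = 63.50 mGal

63.5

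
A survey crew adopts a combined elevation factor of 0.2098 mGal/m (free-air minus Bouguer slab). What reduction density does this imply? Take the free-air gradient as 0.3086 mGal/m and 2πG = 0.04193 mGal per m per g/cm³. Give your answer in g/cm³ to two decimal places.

0.2098 = 0.3086 − 0.04193 × ρ
ρ = (0.3086 − 0.2098) / 0.04193 = 2.36 g/cm³

2.36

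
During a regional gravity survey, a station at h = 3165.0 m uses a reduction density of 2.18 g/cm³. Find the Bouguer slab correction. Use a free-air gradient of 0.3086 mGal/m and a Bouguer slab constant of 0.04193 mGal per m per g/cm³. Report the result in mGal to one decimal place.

Bouguer slab correction = 0.04193 × 2.18 × 3165.0 = 289.3 mGal

289.3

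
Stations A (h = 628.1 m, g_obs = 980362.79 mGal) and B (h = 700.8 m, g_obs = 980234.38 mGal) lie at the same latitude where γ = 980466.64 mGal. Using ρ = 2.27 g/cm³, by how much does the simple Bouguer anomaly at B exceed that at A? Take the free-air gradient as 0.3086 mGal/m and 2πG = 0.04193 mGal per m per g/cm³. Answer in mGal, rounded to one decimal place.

-112.9

Δg_SB(A) = 980362.79 − 980466.64 + 0.3086×628.1 − 0.04193×2.27×628.1 = 30.20 mGal
Δg_SB(B) = 980234.38 − 980466.64 + 0.3086×700.8 − 0.04193×2.27×700.8 = -82.70 mGal
Difference = -82.70 − (30.20) = -112.90 mGal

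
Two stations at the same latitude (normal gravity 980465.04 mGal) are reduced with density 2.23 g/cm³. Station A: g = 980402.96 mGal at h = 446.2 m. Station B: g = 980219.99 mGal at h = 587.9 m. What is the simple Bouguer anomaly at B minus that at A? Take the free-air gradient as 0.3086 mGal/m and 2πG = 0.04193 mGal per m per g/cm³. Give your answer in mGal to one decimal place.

Δg_SB(A) = 980402.96 − 980465.04 + 0.3086×446.2 − 0.04193×2.23×446.2 = 33.90 mGal
Δg_SB(B) = 980219.99 − 980465.04 + 0.3086×587.9 − 0.04193×2.23×587.9 = -118.60 mGal
Difference = -118.60 − (33.90) = -152.50 mGal

-152.5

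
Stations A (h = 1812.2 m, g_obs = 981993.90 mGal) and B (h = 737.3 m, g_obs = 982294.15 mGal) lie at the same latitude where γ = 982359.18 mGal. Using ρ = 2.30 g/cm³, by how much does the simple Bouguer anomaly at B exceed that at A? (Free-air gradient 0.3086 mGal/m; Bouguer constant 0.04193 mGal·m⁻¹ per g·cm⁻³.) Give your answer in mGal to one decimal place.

Δg_SB(A) = 981993.90 − 982359.18 + 0.3086×1812.2 − 0.04193×2.30×1812.2 = 19.20 mGal
Δg_SB(B) = 982294.15 − 982359.18 + 0.3086×737.3 − 0.04193×2.30×737.3 = 91.40 mGal
Difference = 91.40 − (19.20) = 72.20 mGal

72.2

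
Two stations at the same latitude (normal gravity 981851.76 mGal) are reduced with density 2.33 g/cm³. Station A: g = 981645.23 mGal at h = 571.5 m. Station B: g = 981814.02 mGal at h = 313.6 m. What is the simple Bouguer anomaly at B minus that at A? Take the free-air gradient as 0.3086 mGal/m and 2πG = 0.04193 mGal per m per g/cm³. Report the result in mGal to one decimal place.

114.4

Δg_SB(A) = 981645.23 − 981851.76 + 0.3086×571.5 − 0.04193×2.33×571.5 = -86.00 mGal
Δg_SB(B) = 981814.02 − 981851.76 + 0.3086×313.6 − 0.04193×2.33×313.6 = 28.40 mGal
Difference = 28.40 − (-86.00) = 114.40 mGal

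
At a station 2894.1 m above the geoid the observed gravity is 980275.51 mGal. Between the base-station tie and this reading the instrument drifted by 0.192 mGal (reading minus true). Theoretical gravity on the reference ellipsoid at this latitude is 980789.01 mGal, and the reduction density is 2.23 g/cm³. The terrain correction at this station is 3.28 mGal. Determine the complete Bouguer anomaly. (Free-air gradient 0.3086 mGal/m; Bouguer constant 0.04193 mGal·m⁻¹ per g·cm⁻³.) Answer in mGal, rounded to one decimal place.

112.1

Drift-corrected reading = 980275.51 − (0.192) = 980275.318 mGal
Free-air correction = 0.3086 × 2894.1 = 893.12 mGal
Free-air anomaly = 980275.318 − 980789.01 + (893.12) = 379.428 mGal
Bouguer slab correction = 0.04193 × 2.23 × 2894.1 = 270.61 mGal
Simple Bouguer anomaly = 379.428 − (270.61) = 108.818 mGal
Complete Bouguer anomaly = 108.818 + 3.28 = 112.098 mGal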